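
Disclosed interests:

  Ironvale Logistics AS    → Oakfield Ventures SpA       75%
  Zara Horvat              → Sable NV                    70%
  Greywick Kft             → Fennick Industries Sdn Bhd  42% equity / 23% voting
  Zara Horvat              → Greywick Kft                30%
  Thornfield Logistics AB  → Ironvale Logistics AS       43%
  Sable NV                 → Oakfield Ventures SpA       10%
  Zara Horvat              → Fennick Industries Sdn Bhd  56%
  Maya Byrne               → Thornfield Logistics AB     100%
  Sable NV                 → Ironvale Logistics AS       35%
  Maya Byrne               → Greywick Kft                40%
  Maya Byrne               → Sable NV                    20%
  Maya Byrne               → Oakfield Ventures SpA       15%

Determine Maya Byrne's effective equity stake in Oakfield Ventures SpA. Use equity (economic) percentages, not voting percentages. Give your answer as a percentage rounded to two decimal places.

54.50%

Maya reaches Oakfield along 4 paths.
Direct stake: 15% = 15%.
Via Sable → Ironvale: 20% × 35% × 75% = 5.25%.
Via Thornfield → Ironvale: 100% × 43% × 75% = 32.25%.
Via Sable: 20% × 10% = 2%.
Total: 15% + 5.25% + 32.25% + 2% = 54.5%.
Rounded: 54.50%.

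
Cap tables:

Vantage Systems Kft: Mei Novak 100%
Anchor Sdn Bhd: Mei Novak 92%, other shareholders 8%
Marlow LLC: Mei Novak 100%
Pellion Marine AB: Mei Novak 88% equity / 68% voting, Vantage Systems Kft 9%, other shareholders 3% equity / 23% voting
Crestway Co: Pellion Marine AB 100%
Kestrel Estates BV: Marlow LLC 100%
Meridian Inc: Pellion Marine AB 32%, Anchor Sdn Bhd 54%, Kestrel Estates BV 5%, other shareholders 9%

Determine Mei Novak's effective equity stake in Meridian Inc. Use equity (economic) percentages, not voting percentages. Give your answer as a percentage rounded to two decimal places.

Mei reaches Meridian along 4 paths.
Via Pellion: 88% × 32% = 28.16%.
Via Vantage → Pellion: 100% × 9% × 32% = 2.88%.
Via Anchor: 92% × 54% = 49.68%.
Via Marlow → Kestrel: 100% × 100% × 5% = 5%.
Total: 28.16% + 2.88% + 49.68% + 5% = 85.72%.

85.72%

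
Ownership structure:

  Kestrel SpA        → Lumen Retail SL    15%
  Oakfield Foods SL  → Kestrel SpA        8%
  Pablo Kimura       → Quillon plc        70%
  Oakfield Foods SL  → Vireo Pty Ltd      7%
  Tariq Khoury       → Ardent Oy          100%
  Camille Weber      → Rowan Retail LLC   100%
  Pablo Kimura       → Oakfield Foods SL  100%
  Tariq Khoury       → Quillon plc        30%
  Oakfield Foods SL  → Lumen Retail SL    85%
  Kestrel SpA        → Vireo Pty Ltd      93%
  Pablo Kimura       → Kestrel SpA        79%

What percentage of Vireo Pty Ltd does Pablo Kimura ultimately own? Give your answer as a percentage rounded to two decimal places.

87.91%

Pablo reaches Vireo along 3 paths.
Via Oakfield → Kestrel: 100% × 8% × 93% = 7.44%.
Via Kestrel: 79% × 93% = 73.47%.
Via Oakfield: 100% × 7% = 7%.
Total: 7.44% + 73.47% + 7% = 87.91%.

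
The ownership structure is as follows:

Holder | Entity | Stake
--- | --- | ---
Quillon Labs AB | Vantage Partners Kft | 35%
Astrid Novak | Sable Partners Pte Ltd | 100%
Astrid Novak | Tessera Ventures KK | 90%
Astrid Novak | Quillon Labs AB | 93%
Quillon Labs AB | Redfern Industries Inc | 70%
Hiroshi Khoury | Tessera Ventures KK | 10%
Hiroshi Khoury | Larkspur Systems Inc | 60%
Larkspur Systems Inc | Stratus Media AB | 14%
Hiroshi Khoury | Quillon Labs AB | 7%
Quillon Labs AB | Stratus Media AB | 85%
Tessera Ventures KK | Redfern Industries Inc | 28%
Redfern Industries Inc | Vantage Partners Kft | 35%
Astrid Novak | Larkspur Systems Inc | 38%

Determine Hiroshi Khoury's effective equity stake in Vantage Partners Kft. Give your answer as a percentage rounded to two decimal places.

5.15%

Hiroshi reaches Vantage along 3 paths.
Via Tessera → Redfern: 10% × 28% × 35% = 0.98%.
Via Quillon → Redfern: 7% × 70% × 35% = 1.715%.
Via Quillon: 7% × 35% = 2.45%.
Total: 0.98% + 1.715% + 2.45% = 5.145%.
Rounded: 5.15%.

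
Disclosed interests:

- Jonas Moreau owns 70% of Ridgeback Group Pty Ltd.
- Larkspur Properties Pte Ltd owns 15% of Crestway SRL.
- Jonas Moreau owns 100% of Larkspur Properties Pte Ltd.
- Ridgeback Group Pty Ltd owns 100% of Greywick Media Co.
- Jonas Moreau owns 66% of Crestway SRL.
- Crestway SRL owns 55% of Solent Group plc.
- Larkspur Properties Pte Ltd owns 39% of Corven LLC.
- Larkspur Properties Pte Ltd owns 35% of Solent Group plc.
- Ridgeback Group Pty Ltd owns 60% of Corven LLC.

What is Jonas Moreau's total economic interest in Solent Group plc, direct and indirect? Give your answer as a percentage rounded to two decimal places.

Jonas reaches Solent along 3 paths.
Via Larkspur: 100% × 35% = 35%.
Via Larkspur → Crestway: 100% × 15% × 55% = 8.25%.
Via Crestway: 66% × 55% = 36.3%.
Total: 35% + 8.25% + 36.3% = 79.55%.

79.55%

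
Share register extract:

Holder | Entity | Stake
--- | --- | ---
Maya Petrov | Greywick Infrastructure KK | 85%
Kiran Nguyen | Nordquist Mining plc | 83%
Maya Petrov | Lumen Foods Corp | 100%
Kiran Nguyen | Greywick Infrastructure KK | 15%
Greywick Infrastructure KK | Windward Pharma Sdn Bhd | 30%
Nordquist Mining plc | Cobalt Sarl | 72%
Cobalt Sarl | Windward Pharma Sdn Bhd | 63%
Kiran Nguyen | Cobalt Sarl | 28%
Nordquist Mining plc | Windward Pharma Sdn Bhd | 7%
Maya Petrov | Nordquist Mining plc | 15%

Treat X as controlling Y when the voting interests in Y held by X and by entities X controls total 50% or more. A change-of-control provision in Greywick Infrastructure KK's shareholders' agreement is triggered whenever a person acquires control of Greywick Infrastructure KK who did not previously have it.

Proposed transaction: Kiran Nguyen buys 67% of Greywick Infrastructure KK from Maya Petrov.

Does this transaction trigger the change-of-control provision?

Yes

The purchase adds only to Kiran's holdings (Maya's stake shrinks), so Kiran is the only person who could newly come to control Greywick.
Kiran holds 83% of Nordquist, so Kiran controls Nordquist.
Nordquist and Kiran together hold 72% + 28% = 100% of Cobalt, so Kiran controls Cobalt.
Cobalt and Nordquist together hold 63% + 7% = 70% of Windward, so Kiran controls Windward.
In Greywick, Kiran's side holds only 15%, not ≥ 50%.
So before the transaction, Kiran does not control Greywick.
After the purchase, Kiran's direct stake in Greywick rises to 15% + 67% = 82%, and Maya's stake falls to 18%.
Kiran holds 82% of Greywick, so Kiran controls Greywick.
Kiran did not control Greywick before and does after, so the clause is triggered.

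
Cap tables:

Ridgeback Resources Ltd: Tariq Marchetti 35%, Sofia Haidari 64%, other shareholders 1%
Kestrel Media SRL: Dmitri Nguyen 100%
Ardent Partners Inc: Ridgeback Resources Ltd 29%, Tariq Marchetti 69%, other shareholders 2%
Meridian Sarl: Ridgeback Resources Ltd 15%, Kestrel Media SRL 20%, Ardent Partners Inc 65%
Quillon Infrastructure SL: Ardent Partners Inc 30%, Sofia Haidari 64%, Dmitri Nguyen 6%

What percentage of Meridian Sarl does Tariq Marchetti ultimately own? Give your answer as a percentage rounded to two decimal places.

56.70%

Tariq reaches Meridian along 3 paths.
Via Ridgeback: 35% × 15% = 5.25%.
Via Ridgeback → Ardent: 35% × 29% × 65% = 6.5975%.
Via Ardent: 69% × 65% = 44.85%.
Total: 5.25% + 6.5975% + 44.85% = 56.6975%.
Rounded: 56.70%.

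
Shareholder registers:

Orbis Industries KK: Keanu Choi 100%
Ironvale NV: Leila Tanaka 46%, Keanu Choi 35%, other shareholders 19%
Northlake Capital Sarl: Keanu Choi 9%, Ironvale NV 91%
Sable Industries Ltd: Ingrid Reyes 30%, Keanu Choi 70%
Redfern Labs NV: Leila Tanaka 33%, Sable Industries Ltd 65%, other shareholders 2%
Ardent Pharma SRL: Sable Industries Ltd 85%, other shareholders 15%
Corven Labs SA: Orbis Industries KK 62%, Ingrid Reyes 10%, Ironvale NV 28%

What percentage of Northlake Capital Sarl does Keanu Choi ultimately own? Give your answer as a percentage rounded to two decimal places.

Keanu reaches Northlake along 2 paths.
Direct stake: 9% = 9%.
Via Ironvale: 35% × 91% = 31.85%.
Total: 9% + 31.85% = 40.85%.

40.85%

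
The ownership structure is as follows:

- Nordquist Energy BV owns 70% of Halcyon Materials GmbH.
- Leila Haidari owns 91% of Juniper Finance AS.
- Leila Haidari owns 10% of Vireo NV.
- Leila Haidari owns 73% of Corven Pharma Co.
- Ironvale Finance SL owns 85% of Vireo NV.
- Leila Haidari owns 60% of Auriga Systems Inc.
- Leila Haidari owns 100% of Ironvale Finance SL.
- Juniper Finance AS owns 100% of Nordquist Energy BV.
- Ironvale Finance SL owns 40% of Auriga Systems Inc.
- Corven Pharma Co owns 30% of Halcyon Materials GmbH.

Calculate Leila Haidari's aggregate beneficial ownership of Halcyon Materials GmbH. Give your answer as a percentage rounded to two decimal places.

85.60%

Leila reaches Halcyon along 2 paths.
Via Corven: 73% × 30% = 21.9%.
Via Juniper → Nordquist: 91% × 100% × 70% = 63.7%.
Total: 21.9% + 63.7% = 85.6%.
Rounded: 85.60%.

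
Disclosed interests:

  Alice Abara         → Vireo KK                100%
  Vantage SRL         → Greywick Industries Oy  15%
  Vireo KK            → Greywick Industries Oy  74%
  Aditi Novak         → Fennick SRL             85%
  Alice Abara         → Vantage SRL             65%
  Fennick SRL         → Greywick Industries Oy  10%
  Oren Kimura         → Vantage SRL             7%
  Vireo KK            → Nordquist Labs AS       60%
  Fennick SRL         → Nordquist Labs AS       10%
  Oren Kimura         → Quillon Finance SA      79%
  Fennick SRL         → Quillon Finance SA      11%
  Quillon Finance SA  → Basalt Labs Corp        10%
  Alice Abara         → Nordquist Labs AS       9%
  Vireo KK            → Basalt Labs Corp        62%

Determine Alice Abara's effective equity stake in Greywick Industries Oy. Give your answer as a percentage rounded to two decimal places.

83.75%

Alice reaches Greywick along 2 paths.
Via Vireo: 100% × 74% = 74%.
Via Vantage: 65% × 15% = 9.75%.
Total: 74% + 9.75% = 83.75%.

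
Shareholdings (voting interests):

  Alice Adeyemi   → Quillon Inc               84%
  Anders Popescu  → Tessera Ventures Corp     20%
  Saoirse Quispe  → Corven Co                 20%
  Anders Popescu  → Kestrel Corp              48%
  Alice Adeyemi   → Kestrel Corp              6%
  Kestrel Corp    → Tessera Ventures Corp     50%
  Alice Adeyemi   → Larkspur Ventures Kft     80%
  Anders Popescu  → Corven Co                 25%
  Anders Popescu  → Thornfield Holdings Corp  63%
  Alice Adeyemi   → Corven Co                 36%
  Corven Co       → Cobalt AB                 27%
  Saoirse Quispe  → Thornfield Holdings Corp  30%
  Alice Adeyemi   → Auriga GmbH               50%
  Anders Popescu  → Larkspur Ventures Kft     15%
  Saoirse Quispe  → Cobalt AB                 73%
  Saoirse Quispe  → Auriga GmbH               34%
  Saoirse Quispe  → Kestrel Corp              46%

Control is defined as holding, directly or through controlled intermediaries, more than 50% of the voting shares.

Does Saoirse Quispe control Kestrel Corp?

Saoirse holds 73% of Cobalt, so Saoirse controls Cobalt.
In Kestrel, Saoirse's side holds only 46%, not > 50%.
So Saoirse does not control Kestrel.

No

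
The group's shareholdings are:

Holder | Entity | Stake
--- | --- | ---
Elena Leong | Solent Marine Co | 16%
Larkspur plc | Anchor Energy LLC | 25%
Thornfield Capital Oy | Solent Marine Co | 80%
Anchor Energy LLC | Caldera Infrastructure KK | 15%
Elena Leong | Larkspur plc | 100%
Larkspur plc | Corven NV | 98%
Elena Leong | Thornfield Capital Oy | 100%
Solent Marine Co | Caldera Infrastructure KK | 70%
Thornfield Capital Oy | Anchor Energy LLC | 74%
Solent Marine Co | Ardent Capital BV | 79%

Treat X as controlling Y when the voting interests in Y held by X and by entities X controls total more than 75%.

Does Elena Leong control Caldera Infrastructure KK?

Yes

Elena holds 100% of Thornfield, so Elena controls Thornfield.
Thornfield and Elena together hold 80% + 16% = 96% of Solent, so Elena controls Solent.
Elena holds 100% of Larkspur, so Elena controls Larkspur.
Larkspur and Thornfield together hold 25% + 74% = 99% of Anchor, so Elena controls Anchor.
Anchor and Solent together hold 15% + 70% = 85% of Caldera, so Elena controls Caldera.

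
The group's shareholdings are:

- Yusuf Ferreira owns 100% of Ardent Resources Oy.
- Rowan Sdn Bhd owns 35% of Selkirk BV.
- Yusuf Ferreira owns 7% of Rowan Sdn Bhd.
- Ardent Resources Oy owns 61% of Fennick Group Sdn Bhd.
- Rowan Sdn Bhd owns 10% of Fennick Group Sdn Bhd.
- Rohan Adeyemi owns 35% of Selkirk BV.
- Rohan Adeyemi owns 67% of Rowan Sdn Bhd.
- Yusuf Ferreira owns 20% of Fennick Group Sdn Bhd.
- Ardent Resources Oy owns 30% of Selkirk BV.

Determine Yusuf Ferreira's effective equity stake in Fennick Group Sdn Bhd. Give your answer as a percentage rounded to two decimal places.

81.70%

Yusuf reaches Fennick along 3 paths.
Direct stake: 20% = 20%.
Via Ardent: 100% × 61% = 61%.
Via Rowan: 7% × 10% = 0.7%.
Total: 20% + 61% + 0.7% = 81.7%.
Rounded: 81.70%.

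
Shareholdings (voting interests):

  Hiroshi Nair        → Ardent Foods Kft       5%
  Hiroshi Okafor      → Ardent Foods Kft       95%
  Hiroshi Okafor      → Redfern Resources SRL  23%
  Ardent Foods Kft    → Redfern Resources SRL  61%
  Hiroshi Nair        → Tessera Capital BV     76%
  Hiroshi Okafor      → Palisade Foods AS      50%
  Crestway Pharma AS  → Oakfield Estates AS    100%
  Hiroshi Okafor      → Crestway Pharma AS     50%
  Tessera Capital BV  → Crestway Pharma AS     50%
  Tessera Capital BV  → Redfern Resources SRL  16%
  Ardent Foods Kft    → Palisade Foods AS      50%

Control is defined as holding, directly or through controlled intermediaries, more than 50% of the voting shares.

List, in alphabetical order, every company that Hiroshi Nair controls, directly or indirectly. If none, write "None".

Hiroshi Nair holds 76% of Tessera, so Hiroshi Nair controls Tessera.
No other company's threshold is met.

Tessera Capital BV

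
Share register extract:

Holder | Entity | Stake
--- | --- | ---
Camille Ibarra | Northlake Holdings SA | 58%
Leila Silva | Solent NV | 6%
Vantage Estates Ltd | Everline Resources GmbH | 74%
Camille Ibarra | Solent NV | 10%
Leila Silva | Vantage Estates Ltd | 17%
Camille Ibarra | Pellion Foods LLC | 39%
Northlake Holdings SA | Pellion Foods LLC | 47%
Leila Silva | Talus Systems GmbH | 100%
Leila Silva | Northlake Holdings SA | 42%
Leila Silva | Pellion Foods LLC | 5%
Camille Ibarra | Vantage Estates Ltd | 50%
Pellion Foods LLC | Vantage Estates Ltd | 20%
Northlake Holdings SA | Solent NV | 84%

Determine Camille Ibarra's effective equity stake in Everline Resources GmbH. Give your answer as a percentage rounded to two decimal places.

46.81%

Camille reaches Everline along 3 paths.
Via Vantage: 50% × 74% = 37%.
Via Northlake → Pellion → Vantage: 58% × 47% × 20% × 74% = 4.03448%.
Via Pellion → Vantage: 39% × 20% × 74% = 5.772%.
Total: 37% + 4.03448% + 5.772% = 46.80648%.
Rounded: 46.81%.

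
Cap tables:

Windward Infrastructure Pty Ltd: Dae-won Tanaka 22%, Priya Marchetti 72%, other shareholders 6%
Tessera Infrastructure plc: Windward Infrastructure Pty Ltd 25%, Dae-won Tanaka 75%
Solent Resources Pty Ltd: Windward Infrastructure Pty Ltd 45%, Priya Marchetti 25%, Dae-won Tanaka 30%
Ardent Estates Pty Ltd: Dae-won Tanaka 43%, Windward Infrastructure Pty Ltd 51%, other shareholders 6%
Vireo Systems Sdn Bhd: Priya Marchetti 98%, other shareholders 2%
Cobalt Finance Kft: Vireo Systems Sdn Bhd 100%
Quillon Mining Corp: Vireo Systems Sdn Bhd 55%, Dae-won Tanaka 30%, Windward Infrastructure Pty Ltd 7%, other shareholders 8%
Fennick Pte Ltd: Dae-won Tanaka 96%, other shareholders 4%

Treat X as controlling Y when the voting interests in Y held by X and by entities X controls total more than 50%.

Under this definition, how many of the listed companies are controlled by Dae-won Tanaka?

Dae-won holds 75% of Tessera, so Dae-won controls Tessera.
Dae-won holds 96% of Fennick, so Dae-won controls Fennick.
No other company's threshold is met.
Dae-won controls 2 companies.

2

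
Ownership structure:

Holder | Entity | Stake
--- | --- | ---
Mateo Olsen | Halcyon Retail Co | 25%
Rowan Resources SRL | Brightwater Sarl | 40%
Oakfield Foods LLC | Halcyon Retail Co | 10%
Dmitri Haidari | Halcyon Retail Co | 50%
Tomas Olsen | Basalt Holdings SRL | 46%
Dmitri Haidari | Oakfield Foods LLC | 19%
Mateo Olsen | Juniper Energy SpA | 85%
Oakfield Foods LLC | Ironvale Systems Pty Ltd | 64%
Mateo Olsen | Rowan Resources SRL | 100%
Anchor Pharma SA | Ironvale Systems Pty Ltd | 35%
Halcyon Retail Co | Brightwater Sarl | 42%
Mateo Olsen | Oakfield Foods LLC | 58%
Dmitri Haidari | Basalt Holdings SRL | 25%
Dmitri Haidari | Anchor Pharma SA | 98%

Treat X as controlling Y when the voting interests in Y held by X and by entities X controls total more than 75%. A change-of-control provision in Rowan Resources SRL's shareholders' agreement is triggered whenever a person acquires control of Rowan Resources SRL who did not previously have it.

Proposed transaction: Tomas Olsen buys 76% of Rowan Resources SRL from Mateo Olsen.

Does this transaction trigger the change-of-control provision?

Yes

The purchase adds only to Tomas's holdings (Mateo's stake shrinks), so Tomas is the only person who could newly come to control Rowan.
Tomas's largest direct stake is 46% in Basalt, which does not meet the threshold, so Tomas controls no company.
Neither Tomas nor any entity Tomas controls holds any voting interest in Rowan.
So before the transaction, Tomas does not control Rowan.
After the purchase, Tomas holds 76% of Rowan directly, and Mateo's stake falls to 24%.
Tomas holds 76% of Rowan, so Tomas controls Rowan.
Tomas did not control Rowan before and does after, so the clause is triggered.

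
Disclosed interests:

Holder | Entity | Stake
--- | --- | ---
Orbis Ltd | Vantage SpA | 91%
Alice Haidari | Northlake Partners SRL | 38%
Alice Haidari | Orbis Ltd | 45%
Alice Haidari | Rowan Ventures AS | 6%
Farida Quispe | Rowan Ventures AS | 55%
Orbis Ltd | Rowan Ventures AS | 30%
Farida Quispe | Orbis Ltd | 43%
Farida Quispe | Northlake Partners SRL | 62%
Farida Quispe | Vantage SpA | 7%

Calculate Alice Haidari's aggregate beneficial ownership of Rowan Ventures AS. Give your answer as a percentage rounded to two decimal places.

19.50%

Alice reaches Rowan along 2 paths.
Via Orbis: 45% × 30% = 13.5%.
Direct stake: 6% = 6%.
Total: 13.5% + 6% = 19.5%.
Rounded: 19.50%.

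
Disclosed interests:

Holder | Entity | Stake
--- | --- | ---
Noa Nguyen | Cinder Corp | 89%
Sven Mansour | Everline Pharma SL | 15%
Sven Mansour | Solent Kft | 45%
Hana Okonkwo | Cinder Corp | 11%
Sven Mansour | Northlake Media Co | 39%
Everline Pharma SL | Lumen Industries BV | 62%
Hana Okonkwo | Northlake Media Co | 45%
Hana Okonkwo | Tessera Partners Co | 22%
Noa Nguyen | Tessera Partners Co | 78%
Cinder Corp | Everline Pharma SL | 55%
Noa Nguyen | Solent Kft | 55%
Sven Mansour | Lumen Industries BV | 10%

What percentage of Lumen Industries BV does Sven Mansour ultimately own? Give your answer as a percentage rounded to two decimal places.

Sven reaches Lumen along 2 paths.
Direct stake: 10% = 10%.
Via Everline: 15% × 62% = 9.3%.
Total: 10% + 9.3% = 19.3%.
Rounded: 19.30%.

19.30%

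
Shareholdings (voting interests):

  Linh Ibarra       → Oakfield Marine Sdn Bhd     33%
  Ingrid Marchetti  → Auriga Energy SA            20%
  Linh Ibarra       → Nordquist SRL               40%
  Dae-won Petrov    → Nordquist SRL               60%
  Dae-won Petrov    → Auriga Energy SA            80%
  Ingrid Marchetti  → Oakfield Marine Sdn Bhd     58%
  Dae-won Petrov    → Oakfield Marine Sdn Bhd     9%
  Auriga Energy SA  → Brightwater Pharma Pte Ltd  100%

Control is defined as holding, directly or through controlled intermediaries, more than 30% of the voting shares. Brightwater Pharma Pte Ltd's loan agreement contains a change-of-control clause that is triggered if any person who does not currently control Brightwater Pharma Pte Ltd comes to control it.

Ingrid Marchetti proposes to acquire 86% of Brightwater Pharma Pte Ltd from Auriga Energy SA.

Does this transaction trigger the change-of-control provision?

The purchase adds only to Ingrid's holdings (Auriga's stake shrinks), so Ingrid is the only person who could newly come to control Brightwater.
Ingrid holds 58% of Oakfield, so Ingrid controls Oakfield.
Neither Ingrid nor any entity Ingrid controls holds any voting interest in Brightwater.
So before the transaction, Ingrid does not control Brightwater.
After the purchase, Ingrid holds 86% of Brightwater directly, and Auriga's stake falls to 14%.
Ingrid holds 86% of Brightwater, so Ingrid controls Brightwater.
Ingrid did not control Brightwater before and does after, so the clause is triggered.

Yes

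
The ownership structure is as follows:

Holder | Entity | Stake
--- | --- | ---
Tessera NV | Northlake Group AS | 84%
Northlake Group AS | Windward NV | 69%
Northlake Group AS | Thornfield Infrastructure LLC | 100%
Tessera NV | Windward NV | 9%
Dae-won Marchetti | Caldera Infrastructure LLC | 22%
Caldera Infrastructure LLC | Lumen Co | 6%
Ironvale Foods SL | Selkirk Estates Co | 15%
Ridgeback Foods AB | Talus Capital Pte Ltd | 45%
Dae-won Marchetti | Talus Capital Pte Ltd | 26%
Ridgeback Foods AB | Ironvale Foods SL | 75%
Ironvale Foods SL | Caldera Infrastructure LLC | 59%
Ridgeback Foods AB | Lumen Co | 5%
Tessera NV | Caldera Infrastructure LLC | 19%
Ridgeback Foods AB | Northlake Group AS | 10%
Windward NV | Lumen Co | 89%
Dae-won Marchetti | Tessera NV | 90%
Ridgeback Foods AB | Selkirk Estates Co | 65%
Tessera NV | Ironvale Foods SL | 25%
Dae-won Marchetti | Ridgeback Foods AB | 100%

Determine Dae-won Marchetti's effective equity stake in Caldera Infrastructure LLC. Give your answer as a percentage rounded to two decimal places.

Dae-won reaches Caldera along 4 paths.
Via Ridgeback → Ironvale: 100% × 75% × 59% = 44.25%.
Via Tessera → Ironvale: 90% × 25% × 59% = 13.275%.
Via Tessera: 90% × 19% = 17.1%.
Direct stake: 22% = 22%.
Total: 44.25% + 13.275% + 17.1% + 22% = 96.625%.
Rounded: 96.63%.

96.63%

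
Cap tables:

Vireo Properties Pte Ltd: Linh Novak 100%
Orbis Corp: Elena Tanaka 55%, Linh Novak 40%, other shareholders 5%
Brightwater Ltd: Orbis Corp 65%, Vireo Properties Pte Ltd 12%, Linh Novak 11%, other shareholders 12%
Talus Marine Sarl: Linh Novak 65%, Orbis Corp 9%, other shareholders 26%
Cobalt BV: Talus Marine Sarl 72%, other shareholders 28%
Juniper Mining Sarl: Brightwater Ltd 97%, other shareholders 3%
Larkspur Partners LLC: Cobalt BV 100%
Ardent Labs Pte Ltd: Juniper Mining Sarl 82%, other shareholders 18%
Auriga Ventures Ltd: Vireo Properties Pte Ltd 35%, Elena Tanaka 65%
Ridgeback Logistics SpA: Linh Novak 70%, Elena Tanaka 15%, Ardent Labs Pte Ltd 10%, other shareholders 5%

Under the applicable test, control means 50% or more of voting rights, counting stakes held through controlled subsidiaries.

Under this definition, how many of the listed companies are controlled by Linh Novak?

5

Linh holds 100% of Vireo, so Linh controls Vireo.
Linh holds 65% of Talus, so Linh controls Talus.
Talus holds 72% of Cobalt, so Linh controls Cobalt.
Cobalt holds 100% of Larkspur, so Linh controls Larkspur.
Linh holds 70% of Ridgeback, so Linh controls Ridgeback.
No other company's threshold is met.
Linh controls 5 companies.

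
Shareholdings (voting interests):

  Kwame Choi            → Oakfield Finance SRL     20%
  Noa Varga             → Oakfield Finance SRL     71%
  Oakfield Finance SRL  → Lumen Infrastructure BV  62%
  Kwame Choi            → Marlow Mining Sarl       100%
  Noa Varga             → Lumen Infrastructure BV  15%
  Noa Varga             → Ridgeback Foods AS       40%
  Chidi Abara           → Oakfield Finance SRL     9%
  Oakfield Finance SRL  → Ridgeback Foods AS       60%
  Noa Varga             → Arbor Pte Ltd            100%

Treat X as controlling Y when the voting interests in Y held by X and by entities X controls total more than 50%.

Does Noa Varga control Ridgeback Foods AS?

Noa holds 71% of Oakfield, so Noa controls Oakfield.
Oakfield and Noa together hold 60% + 40% = 100% of Ridgeback, so Noa controls Ridgeback.

Yes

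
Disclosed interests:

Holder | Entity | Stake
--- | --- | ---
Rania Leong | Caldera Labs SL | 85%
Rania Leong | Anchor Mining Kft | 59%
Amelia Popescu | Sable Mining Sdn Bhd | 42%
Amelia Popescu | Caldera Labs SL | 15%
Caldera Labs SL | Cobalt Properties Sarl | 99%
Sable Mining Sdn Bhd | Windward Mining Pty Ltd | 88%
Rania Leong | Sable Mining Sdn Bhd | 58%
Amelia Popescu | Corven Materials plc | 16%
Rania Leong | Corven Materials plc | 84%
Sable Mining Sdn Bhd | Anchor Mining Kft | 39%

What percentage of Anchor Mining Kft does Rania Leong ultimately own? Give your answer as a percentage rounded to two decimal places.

Rania reaches Anchor along 2 paths.
Via Sable: 58% × 39% = 22.62%.
Direct stake: 59% = 59%.
Total: 22.62% + 59% = 81.62%.

81.62%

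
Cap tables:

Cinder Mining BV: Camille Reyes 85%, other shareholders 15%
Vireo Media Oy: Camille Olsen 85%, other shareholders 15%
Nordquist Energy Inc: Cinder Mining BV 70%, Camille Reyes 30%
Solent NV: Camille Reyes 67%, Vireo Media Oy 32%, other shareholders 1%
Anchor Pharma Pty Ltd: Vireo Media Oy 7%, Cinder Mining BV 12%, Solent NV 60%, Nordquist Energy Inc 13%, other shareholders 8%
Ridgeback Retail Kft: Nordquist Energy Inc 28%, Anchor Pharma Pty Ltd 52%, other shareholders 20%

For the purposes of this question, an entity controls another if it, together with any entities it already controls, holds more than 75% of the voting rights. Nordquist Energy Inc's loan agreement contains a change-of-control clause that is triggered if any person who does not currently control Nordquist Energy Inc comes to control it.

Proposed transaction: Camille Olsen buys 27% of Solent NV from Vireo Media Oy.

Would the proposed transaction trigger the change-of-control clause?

The purchase adds only to Camille Olsen's holdings (Vireo's stake shrinks), so Camille Olsen is the only person who could newly come to control Nordquist.
Camille Olsen holds 85% of Vireo, so Camille Olsen controls Vireo.
Neither Camille Olsen nor any entity Camille Olsen controls holds any voting interest in Nordquist.
So before the transaction, Camille Olsen does not control Nordquist.
After the purchase, Camille Olsen holds 27% of Solent directly, and Vireo's stake falls to 5%.
Camille Olsen's side now holds 5% + 27% = 32% of Solent, not > 75%, so Camille Olsen still does not control Solent.
After the transaction, neither Camille Olsen nor any entity Camille Olsen controls holds a voting interest in Nordquist, so Camille Olsen still does not control it.
No new person acquires control, so the clause is not triggered.

No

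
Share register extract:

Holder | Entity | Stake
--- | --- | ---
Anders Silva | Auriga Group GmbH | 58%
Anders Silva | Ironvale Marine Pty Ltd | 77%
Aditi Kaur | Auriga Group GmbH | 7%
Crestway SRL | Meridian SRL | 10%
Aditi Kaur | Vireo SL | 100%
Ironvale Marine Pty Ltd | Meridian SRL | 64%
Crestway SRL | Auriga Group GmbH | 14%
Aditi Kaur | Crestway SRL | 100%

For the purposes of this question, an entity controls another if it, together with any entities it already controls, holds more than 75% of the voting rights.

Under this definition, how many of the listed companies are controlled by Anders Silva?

1

Anders holds 77% of Ironvale, so Anders controls Ironvale.
No other company's threshold is met.
Anders controls 1 company.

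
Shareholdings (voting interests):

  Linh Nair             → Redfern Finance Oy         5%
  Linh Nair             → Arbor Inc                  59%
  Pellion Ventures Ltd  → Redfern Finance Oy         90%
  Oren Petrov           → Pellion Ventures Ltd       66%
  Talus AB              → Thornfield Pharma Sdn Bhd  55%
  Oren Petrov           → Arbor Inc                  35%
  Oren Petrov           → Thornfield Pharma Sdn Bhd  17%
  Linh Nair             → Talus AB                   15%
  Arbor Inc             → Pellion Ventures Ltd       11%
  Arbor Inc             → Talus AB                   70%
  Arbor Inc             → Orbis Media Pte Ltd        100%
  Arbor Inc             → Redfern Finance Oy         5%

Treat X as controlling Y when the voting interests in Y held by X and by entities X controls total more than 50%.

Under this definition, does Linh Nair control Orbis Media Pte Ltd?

Linh holds 59% of Arbor, so Linh controls Arbor.
Arbor holds 100% of Orbis, so Linh controls Orbis.

Yes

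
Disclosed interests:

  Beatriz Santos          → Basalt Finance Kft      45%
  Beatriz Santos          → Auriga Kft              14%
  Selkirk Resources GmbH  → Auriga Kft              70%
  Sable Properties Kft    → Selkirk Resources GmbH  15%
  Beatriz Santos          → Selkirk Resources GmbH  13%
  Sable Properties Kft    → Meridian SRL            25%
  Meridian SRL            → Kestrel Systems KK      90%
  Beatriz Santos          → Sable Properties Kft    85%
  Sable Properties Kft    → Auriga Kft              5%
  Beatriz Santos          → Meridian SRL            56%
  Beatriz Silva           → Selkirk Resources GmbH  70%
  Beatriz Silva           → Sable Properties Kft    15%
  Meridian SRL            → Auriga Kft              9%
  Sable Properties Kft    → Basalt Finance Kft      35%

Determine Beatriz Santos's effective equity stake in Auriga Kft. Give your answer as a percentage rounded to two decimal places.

43.23%

Beatriz Santos reaches Auriga along 6 paths.
Via Selkirk: 13% × 70% = 9.1%.
Via Sable → Selkirk: 85% × 15% × 70% = 8.925%.
Via Meridian: 56% × 9% = 5.04%.
Via Sable → Meridian: 85% × 25% × 9% = 1.9125%.
Direct stake: 14% = 14%.
Via Sable: 85% × 5% = 4.25%.
Total: 9.1% + 8.925% + 5.04% + 1.9125% + 14% + 4.25% = 43.2275%.
Rounded: 43.23%.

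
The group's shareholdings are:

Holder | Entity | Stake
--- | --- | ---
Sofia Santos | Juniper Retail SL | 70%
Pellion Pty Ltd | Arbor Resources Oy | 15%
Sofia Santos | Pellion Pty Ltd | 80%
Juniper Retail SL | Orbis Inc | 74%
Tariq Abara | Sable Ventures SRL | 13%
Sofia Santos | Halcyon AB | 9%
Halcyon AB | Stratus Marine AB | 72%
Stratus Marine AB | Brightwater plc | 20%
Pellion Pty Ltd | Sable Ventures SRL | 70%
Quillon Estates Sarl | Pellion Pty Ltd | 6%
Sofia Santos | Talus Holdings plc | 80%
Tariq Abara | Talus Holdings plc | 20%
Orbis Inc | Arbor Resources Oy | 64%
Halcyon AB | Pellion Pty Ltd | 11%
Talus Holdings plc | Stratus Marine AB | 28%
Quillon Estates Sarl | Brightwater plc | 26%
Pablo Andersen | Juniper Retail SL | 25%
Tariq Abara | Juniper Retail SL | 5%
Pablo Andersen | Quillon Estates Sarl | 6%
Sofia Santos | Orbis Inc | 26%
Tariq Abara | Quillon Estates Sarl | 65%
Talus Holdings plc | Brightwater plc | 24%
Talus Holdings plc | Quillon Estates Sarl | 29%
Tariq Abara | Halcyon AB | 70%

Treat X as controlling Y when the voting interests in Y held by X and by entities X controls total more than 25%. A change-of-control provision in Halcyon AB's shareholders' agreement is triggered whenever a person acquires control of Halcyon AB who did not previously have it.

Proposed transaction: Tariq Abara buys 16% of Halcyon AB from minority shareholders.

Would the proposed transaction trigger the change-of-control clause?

The purchase changes only Tariq's holdings, so Tariq is the only person who could newly come to control Halcyon.
Tariq holds 70% of Halcyon, so Tariq controls Halcyon.
So Tariq already controls Halcyon before the transaction.
After the purchase, Tariq's direct stake in Halcyon rises to 70% + 16% = 86%.
Tariq controlled Halcyon already, so this is not a new person acquiring control; every other person's position is unchanged or reduced.
No new person acquires control, so the clause is not triggered.

No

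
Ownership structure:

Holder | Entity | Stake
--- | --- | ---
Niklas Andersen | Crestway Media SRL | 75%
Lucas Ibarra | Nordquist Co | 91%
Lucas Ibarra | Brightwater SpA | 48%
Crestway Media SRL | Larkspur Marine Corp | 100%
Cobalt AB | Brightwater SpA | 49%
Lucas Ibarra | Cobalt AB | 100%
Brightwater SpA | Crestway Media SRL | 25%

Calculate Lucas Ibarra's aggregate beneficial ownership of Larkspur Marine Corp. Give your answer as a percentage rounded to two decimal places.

Lucas reaches Larkspur along 2 paths.
Via Brightwater → Crestway: 48% × 25% × 100% = 12%.
Via Cobalt → Brightwater → Crestway: 100% × 49% × 25% × 100% = 12.25%.
Total: 12% + 12.25% = 24.25%.

24.25%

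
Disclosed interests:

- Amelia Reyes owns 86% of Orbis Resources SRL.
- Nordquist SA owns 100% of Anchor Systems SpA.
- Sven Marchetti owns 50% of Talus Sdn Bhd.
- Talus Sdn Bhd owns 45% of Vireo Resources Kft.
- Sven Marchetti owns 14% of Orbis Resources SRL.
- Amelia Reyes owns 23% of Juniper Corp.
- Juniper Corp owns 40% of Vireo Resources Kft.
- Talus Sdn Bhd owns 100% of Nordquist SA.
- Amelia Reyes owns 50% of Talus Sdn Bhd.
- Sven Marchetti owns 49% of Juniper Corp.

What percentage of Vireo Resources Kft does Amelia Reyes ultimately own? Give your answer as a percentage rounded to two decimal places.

31.70%

Amelia reaches Vireo along 2 paths.
Via Talus: 50% × 45% = 22.5%.
Via Juniper: 23% × 40% = 9.2%.
Total: 22.5% + 9.2% = 31.7%.
Rounded: 31.70%.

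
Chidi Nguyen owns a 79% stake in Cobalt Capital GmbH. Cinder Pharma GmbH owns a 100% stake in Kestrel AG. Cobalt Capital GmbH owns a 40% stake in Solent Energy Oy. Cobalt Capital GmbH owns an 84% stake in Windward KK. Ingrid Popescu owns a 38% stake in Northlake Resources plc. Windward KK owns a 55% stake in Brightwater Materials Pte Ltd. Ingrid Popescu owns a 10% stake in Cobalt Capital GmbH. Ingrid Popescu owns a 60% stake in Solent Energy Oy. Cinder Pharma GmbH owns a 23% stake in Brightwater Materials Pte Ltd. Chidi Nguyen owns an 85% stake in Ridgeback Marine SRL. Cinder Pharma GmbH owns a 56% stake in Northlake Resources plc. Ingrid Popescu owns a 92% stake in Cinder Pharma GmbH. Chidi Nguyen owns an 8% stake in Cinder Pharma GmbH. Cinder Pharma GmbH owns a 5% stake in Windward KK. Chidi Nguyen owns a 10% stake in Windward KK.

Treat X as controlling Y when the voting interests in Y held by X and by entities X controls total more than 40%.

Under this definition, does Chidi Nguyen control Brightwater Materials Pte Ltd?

Chidi holds 79% of Cobalt, so Chidi controls Cobalt.
Chidi and Cobalt together hold 10% + 84% = 94% of Windward, so Chidi controls Windward.
Windward holds 55% of Brightwater, so Chidi controls Brightwater.

Yes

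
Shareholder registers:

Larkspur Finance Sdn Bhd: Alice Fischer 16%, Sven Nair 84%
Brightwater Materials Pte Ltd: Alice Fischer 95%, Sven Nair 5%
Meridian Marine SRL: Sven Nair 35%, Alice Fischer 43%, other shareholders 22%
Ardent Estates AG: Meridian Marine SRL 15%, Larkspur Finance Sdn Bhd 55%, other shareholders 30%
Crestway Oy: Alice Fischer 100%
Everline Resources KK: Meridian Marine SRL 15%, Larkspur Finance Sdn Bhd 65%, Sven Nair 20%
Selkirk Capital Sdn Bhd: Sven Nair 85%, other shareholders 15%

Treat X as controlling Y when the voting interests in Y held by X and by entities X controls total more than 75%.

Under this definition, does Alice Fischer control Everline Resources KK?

Alice holds 95% of Brightwater, so Alice controls Brightwater.
Alice holds 100% of Crestway, so Alice controls Crestway.
Neither Alice nor any entity Alice controls holds any voting interest in Everline.
So Alice does not control Everline.

No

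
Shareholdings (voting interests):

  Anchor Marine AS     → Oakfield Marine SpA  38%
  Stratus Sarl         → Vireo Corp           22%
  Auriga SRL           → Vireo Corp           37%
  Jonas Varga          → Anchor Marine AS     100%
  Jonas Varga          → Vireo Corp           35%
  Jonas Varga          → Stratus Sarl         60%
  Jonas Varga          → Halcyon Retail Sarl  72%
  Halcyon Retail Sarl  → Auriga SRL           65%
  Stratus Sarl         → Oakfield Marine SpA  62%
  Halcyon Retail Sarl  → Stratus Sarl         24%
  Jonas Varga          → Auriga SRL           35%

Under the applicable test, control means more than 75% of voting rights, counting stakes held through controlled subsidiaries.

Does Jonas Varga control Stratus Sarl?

Jonas holds 100% of Anchor, so Jonas controls Anchor.
In Stratus, Jonas's side holds only 60%, not > 75%.
So Jonas does not control Stratus.

No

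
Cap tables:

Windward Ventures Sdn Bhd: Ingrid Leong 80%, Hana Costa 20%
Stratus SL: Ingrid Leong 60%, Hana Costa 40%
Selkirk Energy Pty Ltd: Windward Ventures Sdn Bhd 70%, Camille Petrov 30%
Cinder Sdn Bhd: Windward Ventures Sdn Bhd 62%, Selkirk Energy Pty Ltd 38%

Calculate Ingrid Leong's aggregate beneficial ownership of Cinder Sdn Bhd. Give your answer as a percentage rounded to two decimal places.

70.88%

Ingrid reaches Cinder along 2 paths.
Via Windward: 80% × 62% = 49.6%.
Via Windward → Selkirk: 80% × 70% × 38% = 21.28%.
Total: 49.6% + 21.28% = 70.88%.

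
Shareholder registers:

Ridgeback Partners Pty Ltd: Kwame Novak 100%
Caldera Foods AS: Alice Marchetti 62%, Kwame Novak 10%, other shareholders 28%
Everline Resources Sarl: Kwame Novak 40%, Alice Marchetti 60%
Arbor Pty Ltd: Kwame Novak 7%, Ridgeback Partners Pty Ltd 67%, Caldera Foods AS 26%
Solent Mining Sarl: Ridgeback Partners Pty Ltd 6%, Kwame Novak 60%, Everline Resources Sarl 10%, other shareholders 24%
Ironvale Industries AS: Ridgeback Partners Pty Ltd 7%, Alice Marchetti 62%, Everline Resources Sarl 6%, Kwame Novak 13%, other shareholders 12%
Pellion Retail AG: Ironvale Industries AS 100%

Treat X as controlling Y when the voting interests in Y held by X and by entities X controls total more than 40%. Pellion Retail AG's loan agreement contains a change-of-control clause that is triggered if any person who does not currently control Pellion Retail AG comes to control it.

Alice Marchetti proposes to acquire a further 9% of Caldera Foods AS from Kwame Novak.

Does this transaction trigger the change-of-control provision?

No

The purchase adds only to Alice's holdings (Kwame's stake shrinks), so Alice is the only person who could newly come to control Pellion.
Alice holds 60% of Everline, so Alice controls Everline.
Alice and Everline together hold 62% + 6% = 68% of Ironvale, so Alice controls Ironvale.
Ironvale holds 100% of Pellion, so Alice controls Pellion.
So Alice already controls Pellion before the transaction.
After the purchase, Alice's direct stake in Caldera rises to 62% + 9% = 71%, and Kwame's stake falls to 1%.
Alice controlled Pellion already, so this is not a new person acquiring control; every other person's position is unchanged or reduced.
No new person acquires control, so the clause is not triggered.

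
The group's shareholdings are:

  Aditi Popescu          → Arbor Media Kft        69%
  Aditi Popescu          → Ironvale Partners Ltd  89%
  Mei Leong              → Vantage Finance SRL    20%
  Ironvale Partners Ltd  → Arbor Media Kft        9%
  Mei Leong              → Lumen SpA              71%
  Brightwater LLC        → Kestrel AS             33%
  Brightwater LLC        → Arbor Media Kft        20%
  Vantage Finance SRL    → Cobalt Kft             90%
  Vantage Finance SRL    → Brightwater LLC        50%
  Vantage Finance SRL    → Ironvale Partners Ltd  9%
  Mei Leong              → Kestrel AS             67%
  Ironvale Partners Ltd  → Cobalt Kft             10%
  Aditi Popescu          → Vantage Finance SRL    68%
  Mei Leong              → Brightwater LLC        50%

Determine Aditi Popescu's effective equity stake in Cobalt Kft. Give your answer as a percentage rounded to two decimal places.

Aditi reaches Cobalt along 3 paths.
Via Vantage: 68% × 90% = 61.2%.
Via Ironvale: 89% × 10% = 8.9%.
Via Vantage → Ironvale: 68% × 9% × 10% = 0.612%.
Total: 61.2% + 8.9% + 0.612% = 70.712%.
Rounded: 70.71%.

70.71%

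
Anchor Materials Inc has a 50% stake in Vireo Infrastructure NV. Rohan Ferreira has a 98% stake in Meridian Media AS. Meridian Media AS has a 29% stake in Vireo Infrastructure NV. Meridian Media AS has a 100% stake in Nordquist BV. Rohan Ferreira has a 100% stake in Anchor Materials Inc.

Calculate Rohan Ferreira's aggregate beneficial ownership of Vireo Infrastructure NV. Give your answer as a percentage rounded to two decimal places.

Rohan reaches Vireo along 2 paths.
Via Meridian: 98% × 29% = 28.42%.
Via Anchor: 100% × 50% = 50%.
Total: 28.42% + 50% = 78.42%.

78.42%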